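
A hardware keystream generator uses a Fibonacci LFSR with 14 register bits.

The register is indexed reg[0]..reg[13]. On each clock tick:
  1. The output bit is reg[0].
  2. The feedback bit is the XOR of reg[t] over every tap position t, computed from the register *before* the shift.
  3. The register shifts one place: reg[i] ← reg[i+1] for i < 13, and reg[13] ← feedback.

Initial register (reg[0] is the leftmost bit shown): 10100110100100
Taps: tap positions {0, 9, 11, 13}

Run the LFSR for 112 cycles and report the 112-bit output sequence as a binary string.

1010011010010000000100001001101010000100100101111001011111101000000101101000011100000011101001101011011010101100

tick  register→output (feedback)
  0  10100110100100→1 (0)
  1  01001101001000→0 (0)
  2  10011010010000→1 (0)
  3  00110100100000→0 (0)
  4  01101001000000→0 (0)
  5  11010010000000→1 (1)
  6  10100100000001→1 (0)
  7  01001000000010→0 (0)
  8  10010000000100→1 (0)
  9  00100000001000→0 (0)
 10  01000000010000→0 (1)
 11  10000000100001→1 (0)
 12  00000001000010→0 (0)
 13  00000010000100→0 (1)
 14  00000100001001→0 (1)
 15  00001000010011→0 (0)
 16  00010000100110→0 (1)
 17  00100001001101→0 (0)
 18  01000010011010→0 (1)
 19  10000100110101→1 (0)
 20  00001001101010→0 (0)
 21  00010011010100→0 (0)
 22  00100110101000→0 (0)
 23  01001101010000→0 (1)
 24  10011010100001→1 (0)
 25  00110101000010→0 (0)
 26  01101010000100→0 (1)
 27  11010100001001→1 (0)
 28  10101000010010→1 (0)
 29  01010000100100→0 (1)
 30  10100001001001→1 (0)
 31  01000010010010→0 (1)
 32  10000100100101→1 (1)
 33  00001001001011→0 (1)
 34  00010010010111→0 (1)
 35  00100100101111→0 (0)
 36  01001001011110→0 (0)
 37  10010010111100→1 (1)
 38  00100101111001→0 (0)
 39  01001011110010→0 (1)
 40  10010111100101→1 (1)
 41  00101111001011→0 (1)
 42  01011110010111→0 (1)
 43  10111100101111→1 (1)
 44  01111001011111→0 (1)
 45  11110010111111→1 (0)
 46  11100101111110→1 (1)
 47  11001011111101→1 (0)
 48  10010111111010→1 (0)
 49  00101111110100→0 (0)
 50  01011111101000→0 (0)
 51  10111111010000→1 (0)
 52  01111110100000→0 (0)
 53  11111101000000→1 (1)
 54  11111010000001→1 (0)
 55  11110100000010→1 (1)
 56  11101000000101→1 (1)
 57  11010000001011→1 (0)
 58  10100000010110→1 (1)
 59  01000000101101→0 (0)
 60  10000001011010→1 (0)
 61  00000010110100→0 (0)
 62  00000101101000→0 (0)
 63  00001011010000→0 (1)
 64  00010110100001→0 (1)
 65  00101101000011→0 (1)
 66  01011010000111→0 (0)
 67  10110100001110→1 (0)
 68  01101000011100→0 (0)
 69  11010000111000→1 (0)
 70  10100001110000→1 (0)
 71  01000011100000→0 (0)
 72  10000111000000→1 (1)
 73  00001110000001→0 (1)
 74  00011100000011→0 (1)
 75  00111000000111→0 (0)
 76  01110000001110→0 (1)
 77  11100000011101→1 (0)
 78  11000000111010→1 (0)
 79  10000001110100→1 (1)
 80  00000011101001→0 (1)
 81  00000111010011→0 (0)
 82  00001110100110→0 (1)
 83  00011101001101→0 (0)
 84  00111010011010→0 (1)
 85  01110100110101→0 (1)
 86  11101001101011→1 (0)
 87  11010011010110→1 (1)
 88  10100110101101→1 (1)
 89  01001101011011→0 (0)
 90  10011010110110→1 (1)
 91  00110101101101→0 (0)
 92  01101011011010→0 (1)
 93  11010110110101→1 (0)
 94  10101101101010→1 (1)
 95  01011011010101→0 (1)
 96  10110110101011→1 (0)
 97  01101101010110→0 (0)
 98  11011010101100→1 (0)
 99  10110101011000→1 (0)
100  01101010110000→0 (1)
101  11010101100001→1 (0)
102  10101011000010→1 (1)
103  01010110000101→0 (0)
104  10101100001010→1 (1)
105  01011000010101→0 (1)
106  10110000101011→1 (0)
107  01100001010110→0 (0)
108  11000010101100→1 (0)
109  10000101011000→1 (0)
110  00001010110000→0 (1)
111  00010101100001→0 (1)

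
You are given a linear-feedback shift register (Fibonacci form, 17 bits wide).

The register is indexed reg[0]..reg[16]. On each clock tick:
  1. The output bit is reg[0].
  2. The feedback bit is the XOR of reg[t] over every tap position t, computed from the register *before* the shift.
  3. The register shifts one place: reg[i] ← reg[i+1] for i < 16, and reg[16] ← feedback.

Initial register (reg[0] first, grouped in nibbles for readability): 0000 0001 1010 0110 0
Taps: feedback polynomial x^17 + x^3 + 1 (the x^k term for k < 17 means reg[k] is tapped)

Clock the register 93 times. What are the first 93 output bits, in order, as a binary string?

000000011010011000000110010010110001101000001001111001010010001101100110000111000010101101111

step | reg (before) | out | fb
   0 | 00000001101001100 | 0 | 0
   1 | 00000011010011000 | 0 | 0
   2 | 00000110100110000 | 0 | 0
   3 | 00001101001100000 | 0 | 0
   4 | 00011010011000000 | 0 | 1
   5 | 00110100110000001 | 0 | 1
   6 | 01101001100000011 | 0 | 0
   7 | 11010011000000110 | 1 | 0
   8 | 10100110000001100 | 1 | 1
   9 | 01001100000011001 | 0 | 0
  10 | 10011000000110010 | 1 | 0
  11 | 00110000001100100 | 0 | 1
  12 | 01100000011001001 | 0 | 0
  13 | 11000000110010010 | 1 | 1
  14 | 10000001100100101 | 1 | 1
  15 | 00000011001001011 | 0 | 0
  16 | 00000110010010110 | 0 | 0
  17 | 00001100100101100 | 0 | 0
  18 | 00011001001011000 | 0 | 1
  19 | 00110010010110001 | 0 | 1
  20 | 01100100101100011 | 0 | 0
  21 | 11001001011000110 | 1 | 1
  22 | 10010010110001101 | 1 | 0
  23 | 00100101100011010 | 0 | 0
  24 | 01001011000110100 | 0 | 0
  25 | 10010110001101000 | 1 | 0
  26 | 00101100011010000 | 0 | 0
  27 | 01011000110100000 | 0 | 1
  28 | 10110001101000001 | 1 | 0
  29 | 01100011010000010 | 0 | 0
  30 | 11000110100000100 | 1 | 1
  31 | 10001101000001001 | 1 | 1
  32 | 00011010000010011 | 0 | 1
  33 | 00110100000100111 | 0 | 1
  34 | 01101000001001111 | 0 | 0
  35 | 11010000010011110 | 1 | 0
  36 | 10100000100111100 | 1 | 1
  37 | 01000001001111001 | 0 | 0
  38 | 10000010011110010 | 1 | 1
  39 | 00000100111100101 | 0 | 0
  40 | 00001001111001010 | 0 | 0
  41 | 00010011110010100 | 0 | 1
  42 | 00100111100101001 | 0 | 0
  43 | 01001111001010010 | 0 | 0
  44 | 10011110010100100 | 1 | 0
  45 | 00111100101001000 | 0 | 1
  46 | 01111001010010001 | 0 | 1
  47 | 11110010100100011 | 1 | 0
  48 | 11100101001000110 | 1 | 1
  49 | 11001010010001101 | 1 | 1
  50 | 10010100100011011 | 1 | 0
  51 | 00101001000110110 | 0 | 0
  52 | 01010010001101100 | 0 | 1
  53 | 10100100011011001 | 1 | 1
  54 | 01001000110110011 | 0 | 0
  55 | 10010001101100110 | 1 | 0
  56 | 00100011011001100 | 0 | 0
  57 | 01000110110011000 | 0 | 0
  58 | 10001101100110000 | 1 | 1
  59 | 00011011001100001 | 0 | 1
  60 | 00110110011000011 | 0 | 1
  61 | 01101100110000111 | 0 | 0
  62 | 11011001100001110 | 1 | 0
  63 | 10110011000011100 | 1 | 0
  64 | 01100110000111000 | 0 | 0
  65 | 11001100001110000 | 1 | 1
  66 | 10011000011100001 | 1 | 0
  67 | 00110000111000010 | 0 | 1
  68 | 01100001110000101 | 0 | 0
  69 | 11000011100001010 | 1 | 1
  70 | 10000111000010101 | 1 | 1
  71 | 00001110000101011 | 0 | 0
  72 | 00011100001010110 | 0 | 1
  73 | 00111000010101101 | 0 | 1
  74 | 01110000101011011 | 0 | 1
  75 | 11100001010110111 | 1 | 1
  76 | 11000010101101111 | 1 | 1
  77 | 10000101011011111 | 1 | 1
  78 | 00001010110111111 | 0 | 0
  79 | 00010101101111110 | 0 | 1
  80 | 00101011011111101 | 0 | 0
  81 | 01010110111111010 | 0 | 1
  82 | 10101101111110101 | 1 | 1
  83 | 01011011111101011 | 0 | 1
  84 | 10110111111010111 | 1 | 0
  85 | 01101111110101110 | 0 | 0
  86 | 11011111101011100 | 1 | 0
  87 | 10111111010111000 | 1 | 0
  88 | 01111110101110000 | 0 | 1
  89 | 11111101011100001 | 1 | 0
  90 | 11111010111000010 | 1 | 0
  91 | 11110101110000100 | 1 | 0
  92 | 11101011100001000 | 1 | 1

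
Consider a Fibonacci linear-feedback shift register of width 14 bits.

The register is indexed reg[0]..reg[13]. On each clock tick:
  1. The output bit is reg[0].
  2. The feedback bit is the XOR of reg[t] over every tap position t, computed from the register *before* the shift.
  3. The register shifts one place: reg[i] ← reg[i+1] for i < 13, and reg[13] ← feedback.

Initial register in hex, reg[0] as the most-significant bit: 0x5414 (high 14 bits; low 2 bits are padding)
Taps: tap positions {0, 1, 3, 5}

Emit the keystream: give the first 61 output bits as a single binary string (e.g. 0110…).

step | reg (before) | out | fb
   0 | 01010100000101 | 0 | 1
   1 | 10101000001011 | 1 | 1
   2 | 01010000010111 | 0 | 0
   3 | 10100000101110 | 1 | 1
   4 | 01000001011101 | 0 | 1
   5 | 10000010111011 | 1 | 1
   6 | 00000101110111 | 0 | 1
   7 | 00001011101111 | 0 | 0
   8 | 00010111011110 | 0 | 0
   9 | 00101110111100 | 0 | 1
  10 | 01011101111001 | 0 | 1
  11 | 10111011110011 | 1 | 0
  12 | 01110111100110 | 0 | 1
  13 | 11101111001101 | 1 | 1
  14 | 11011110011011 | 1 | 0
  15 | 10111100110110 | 1 | 1
  16 | 01111001101101 | 0 | 0
  17 | 11110011011010 | 1 | 1
  18 | 11100110110101 | 1 | 1
  19 | 11001101101011 | 1 | 1
  20 | 10011011010111 | 1 | 0
  21 | 00110110101110 | 0 | 0
  22 | 01101101011100 | 0 | 0
  23 | 11011010111000 | 1 | 1
  24 | 10110101110001 | 1 | 1
  25 | 01101011100011 | 0 | 1
  26 | 11010111000111 | 1 | 0
  27 | 10101110001110 | 1 | 0
  28 | 01011100011100 | 0 | 1
  29 | 10111000111001 | 1 | 0
  30 | 01110001110010 | 0 | 0
  31 | 11100011100100 | 1 | 0
  32 | 11000111001000 | 1 | 1
  33 | 10001110010001 | 1 | 0
  34 | 00011100100010 | 0 | 0
  35 | 00111001000100 | 0 | 1
  36 | 01110010001001 | 0 | 0
  37 | 11100100010010 | 1 | 1
  38 | 11001000100101 | 1 | 0
  39 | 10010001001010 | 1 | 0
  40 | 00100010010100 | 0 | 0
  41 | 01000100101000 | 0 | 0
  42 | 10001001010000 | 1 | 1
  43 | 00010010100001 | 0 | 1
  44 | 00100101000011 | 0 | 1
  45 | 01001010000111 | 0 | 1
  46 | 10010100001111 | 1 | 1
  47 | 00101000011111 | 0 | 0
  48 | 01010000111110 | 0 | 0
  49 | 10100001111100 | 1 | 1
  50 | 01000011111001 | 0 | 1
  51 | 10000111110011 | 1 | 0
  52 | 00001111100110 | 0 | 1
  53 | 00011111001101 | 0 | 0
  54 | 00111110011010 | 0 | 0
  55 | 01111100110100 | 0 | 1
  56 | 11111001101001 | 1 | 1
  57 | 11110011010011 | 1 | 1
  58 | 11100110100111 | 1 | 1
  59 | 11001101001111 | 1 | 1
  60 | 10011010011111 | 1 | 0

0101010000010111011110011011010111000111001000100101000011111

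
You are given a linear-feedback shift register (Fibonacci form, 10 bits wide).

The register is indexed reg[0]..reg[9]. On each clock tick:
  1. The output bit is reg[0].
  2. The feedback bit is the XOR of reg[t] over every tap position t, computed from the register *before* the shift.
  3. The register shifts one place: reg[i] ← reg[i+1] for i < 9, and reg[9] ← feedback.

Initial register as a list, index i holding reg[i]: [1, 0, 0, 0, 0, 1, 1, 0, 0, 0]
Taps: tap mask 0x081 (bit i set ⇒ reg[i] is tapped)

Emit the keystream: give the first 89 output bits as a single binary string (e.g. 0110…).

10000110001001010010110011010001000101101001011101001100010110000001010010010111110111100

tick  register→output (feedback)
  0  1000011000→1 (1)
  1  0000110001→0 (0)
  2  0001100010→0 (0)
  3  0011000100→0 (1)
  4  0110001001→0 (0)
  5  1100010010→1 (1)
  6  1000100101→1 (0)
  7  0001001010→0 (0)
  8  0010010100→0 (1)
  9  0100101001→0 (0)
 10  1001010010→1 (1)
 11  0010100101→0 (1)
 12  0101001011→0 (0)
 13  1010010110→1 (0)
 14  0100101100→0 (1)
 15  1001011001→1 (1)
 16  0010110011→0 (0)
 17  0101100110→0 (1)
 18  1011001101→1 (0)
 19  0110011010→0 (0)
 20  1100110100→1 (0)
 21  1001101000→1 (1)
 22  0011010001→0 (0)
 23  0110100010→0 (0)
 24  1101000100→1 (0)
 25  1010001000→1 (1)
 26  0100010001→0 (0)
 27  1000100010→1 (1)
 28  0001000101→0 (1)
 29  0010001011→0 (0)
 30  0100010110→0 (1)
 31  1000101101→1 (0)
 32  0001011010→0 (0)
 33  0010110100→0 (1)
 34  0101101001→0 (0)
 35  1011010010→1 (1)
 36  0110100101→0 (1)
 37  1101001011→1 (1)
 38  1010010111→1 (0)
 39  0100101110→0 (1)
 40  1001011101→1 (0)
 41  0010111010→0 (0)
 42  0101110100→0 (1)
 43  1011101001→1 (1)
 44  0111010011→0 (0)
 45  1110100110→1 (0)
 46  1101001100→1 (0)
 47  1010011000→1 (1)
 48  0100110001→0 (0)
 49  1001100010→1 (1)
 50  0011000101→0 (1)
 51  0110001011→0 (0)
 52  1100010110→1 (0)
 53  1000101100→1 (0)
 54  0001011000→0 (0)
 55  0010110000→0 (0)
 56  0101100000→0 (0)
 57  1011000000→1 (1)
 58  0110000001→0 (0)
 59  1100000010→1 (1)
 60  1000000101→1 (0)
 61  0000001010→0 (0)
 62  0000010100→0 (1)
 63  0000101001→0 (0)
 64  0001010010→0 (0)
 65  0010100100→0 (1)
 66  0101001001→0 (0)
 67  1010010010→1 (1)
 68  0100100101→0 (1)
 69  1001001011→1 (1)
 70  0010010111→0 (1)
 71  0100101111→0 (1)
 72  1001011111→1 (0)
 73  0010111110→0 (1)
 74  0101111101→0 (1)
 75  1011111011→1 (1)
 76  0111110111→0 (1)
 77  1111101111→1 (0)
 78  1111011110→1 (0)
 79  1110111100→1 (0)
 80  1101111000→1 (1)
 81  1011110001→1 (1)
 82  0111100011→0 (0)
 83  1111000110→1 (0)
 84  1110001100→1 (0)
 85  1100011000→1 (1)
 86  1000110001→1 (1)
 87  0001100011→0 (0)
 88  0011000110→0 (1)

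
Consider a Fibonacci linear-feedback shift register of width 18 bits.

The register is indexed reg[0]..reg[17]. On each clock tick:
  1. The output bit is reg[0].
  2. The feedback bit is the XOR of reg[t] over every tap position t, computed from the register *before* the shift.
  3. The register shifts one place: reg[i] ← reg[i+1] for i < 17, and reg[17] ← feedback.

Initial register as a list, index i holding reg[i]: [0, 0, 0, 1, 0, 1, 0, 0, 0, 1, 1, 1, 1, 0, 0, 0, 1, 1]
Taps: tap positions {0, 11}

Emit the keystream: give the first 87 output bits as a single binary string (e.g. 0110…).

000101000111100011110100111101111101001010011000110001010010110001101001100110000010101

step | reg (before) | out | fb
   0 | 000101000111100011 | 0 | 1
   1 | 001010001111000111 | 0 | 1
   2 | 010100011110001111 | 0 | 0
   3 | 101000111100011110 | 1 | 1
   4 | 010001111000111101 | 0 | 0
   5 | 100011110001111010 | 1 | 0
   6 | 000111100011110100 | 0 | 1
   7 | 001111000111101001 | 0 | 1
   8 | 011110001111010011 | 0 | 1
   9 | 111100011110100111 | 1 | 1
  10 | 111000111101001111 | 1 | 0
  11 | 110001111010011110 | 1 | 1
  12 | 100011110100111101 | 1 | 1
  13 | 000111101001111011 | 0 | 1
  14 | 001111010011110111 | 0 | 1
  15 | 011110100111101111 | 0 | 1
  16 | 111101001111011111 | 1 | 0
  17 | 111010011110111110 | 1 | 1
  18 | 110100111101111101 | 1 | 0
  19 | 101001111011111010 | 1 | 0
  20 | 010011110111110100 | 0 | 1
  21 | 100111101111101001 | 1 | 0
  22 | 001111011111010010 | 0 | 1
  23 | 011110111110100101 | 0 | 0
  24 | 111101111101001010 | 1 | 0
  25 | 111011111010010100 | 1 | 1
  26 | 110111110100101001 | 1 | 1
  27 | 101111101001010011 | 1 | 0
  28 | 011111010010100110 | 0 | 0
  29 | 111110100101001100 | 1 | 0
  30 | 111101001010011000 | 1 | 1
  31 | 111010010100110001 | 1 | 1
  32 | 110100101001100011 | 1 | 0
  33 | 101001010011000110 | 1 | 0
  34 | 010010100110001100 | 0 | 0
  35 | 100101001100011000 | 1 | 1
  36 | 001010011000110001 | 0 | 0
  37 | 010100110001100010 | 0 | 1
  38 | 101001100011000101 | 1 | 0
  39 | 010011000110001010 | 0 | 0
  40 | 100110001100010100 | 1 | 1
  41 | 001100011000101001 | 0 | 0
  42 | 011000110001010010 | 0 | 1
  43 | 110001100010100101 | 1 | 1
  44 | 100011000101001011 | 1 | 0
  45 | 000110001010010110 | 0 | 0
  46 | 001100010100101100 | 0 | 0
  47 | 011000101001011000 | 0 | 1
  48 | 110001010010110001 | 1 | 1
  49 | 100010100101100011 | 1 | 0
  50 | 000101001011000110 | 0 | 1
  51 | 001010010110001101 | 0 | 0
  52 | 010100101100011010 | 0 | 0
  53 | 101001011000110100 | 1 | 1
  54 | 010010110001101001 | 0 | 1
  55 | 100101100011010011 | 1 | 0
  56 | 001011000110100110 | 0 | 0
  57 | 010110001101001100 | 0 | 1
  58 | 101100011010011001 | 1 | 1
  59 | 011000110100110011 | 0 | 0
  60 | 110001101001100110 | 1 | 0
  61 | 100011010011001100 | 1 | 0
  62 | 000110100110011000 | 0 | 0
  63 | 001101001100110000 | 0 | 0
  64 | 011010011001100000 | 0 | 1
  65 | 110100110011000001 | 1 | 0
  66 | 101001100110000010 | 1 | 1
  67 | 010011001100000101 | 0 | 0
  68 | 100110011000001010 | 1 | 1
  69 | 001100110000010101 | 0 | 0
  70 | 011001100000101010 | 0 | 0
  71 | 110011000001010100 | 1 | 0
  72 | 100110000010101000 | 1 | 1
  73 | 001100000101010001 | 0 | 1
  74 | 011000001010100011 | 0 | 0
  75 | 110000010101000110 | 1 | 0
  76 | 100000101010001100 | 1 | 1
  77 | 000001010100011001 | 0 | 0
  78 | 000010101000110010 | 0 | 0
  79 | 000101010001100100 | 0 | 1
  80 | 001010100011001001 | 0 | 1
  81 | 010101000110010011 | 0 | 0
  82 | 101010001100100110 | 1 | 1
  83 | 010100011001001101 | 0 | 1
  84 | 101000110010011011 | 1 | 1
  85 | 010001100100110111 | 0 | 0
  86 | 100011001001101110 | 1 | 0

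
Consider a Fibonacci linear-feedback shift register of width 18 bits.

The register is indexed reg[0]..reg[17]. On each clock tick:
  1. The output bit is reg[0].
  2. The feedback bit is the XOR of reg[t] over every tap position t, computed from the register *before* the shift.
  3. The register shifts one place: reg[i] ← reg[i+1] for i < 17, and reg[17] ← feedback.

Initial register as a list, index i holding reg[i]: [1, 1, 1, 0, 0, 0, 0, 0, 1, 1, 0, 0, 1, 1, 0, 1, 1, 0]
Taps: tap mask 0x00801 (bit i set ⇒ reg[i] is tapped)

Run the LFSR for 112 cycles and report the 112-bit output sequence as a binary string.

1110000011001101101000110111010110000011110110101101010101011100000011010100110110011000011000111010000101011010

tick  register→output (feedback)
  0  111000001100110110→1 (1)
  1  110000011001101101→1 (0)
  2  100000110011011010→1 (0)
  3  000001100110110100→0 (0)
  4  000011001101101000→0 (1)
  5  000110011011010001→0 (1)
  6  001100110110100011→0 (0)
  7  011001101101000110→0 (1)
  8  110011011010001101→1 (1)
  9  100110110100011011→1 (1)
 10  001101101000110111→0 (0)
 11  011011010001101110→0 (1)
 12  110110100011011101→1 (0)
 13  101101000110111010→1 (1)
 14  011010001101110101→0 (1)
 15  110100011011101011→1 (0)
 16  101000110111010110→1 (0)
 17  010001101110101100→0 (0)
 18  100011011101011000→1 (0)
 19  000110111010110000→0 (0)
 20  001101110101100000→0 (1)
 21  011011101011000001→0 (1)
 22  110111010110000011→1 (1)
 23  101110101100000111→1 (1)
 24  011101011000001111→0 (0)
 25  111010110000011110→1 (1)
 26  110101100000111101→1 (1)
 27  101011000001111011→1 (0)
 28  010110000011110110→0 (1)
 29  101100000111101101→1 (0)
 30  011000001111011010→0 (1)
 31  110000011110110101→1 (1)
 32  100000111101101011→1 (0)
 33  000001111011010110→0 (1)
 34  000011110110101101→0 (0)
 35  000111101101011010→0 (1)
 36  001111011010110101→0 (0)
 37  011110110101101010→0 (1)
 38  111101101011010101→1 (0)
 39  111011010110101010→1 (1)
 40  110110101101010101→1 (0)
 41  101101011010101010→1 (1)
 42  011010110101010101→0 (1)
 43  110101101010101011→1 (1)
 44  101011010101010111→1 (0)
 45  010110101010101110→0 (0)
 46  101101010101011100→1 (0)
 47  011010101010111000→0 (0)
 48  110101010101110000→1 (0)
 49  101010101011100000→1 (0)
 50  010101010111000000→0 (1)
 51  101010101110000001→1 (1)
 52  010101011100000011→0 (0)
 53  101010111000000110→1 (1)
 54  010101110000001101→0 (0)
 55  101011100000011010→1 (1)
 56  010111000000110101→0 (0)
 57  101110000001101010→1 (0)
 58  011100000011010100→0 (1)
 59  111000000110101001→1 (1)
 60  110000001101010011→1 (0)
 61  100000011010100110→1 (1)
 62  000000110101001101→0 (1)
 63  000001101010011011→0 (0)
 64  000011010100110110→0 (0)
 65  000110101001101100→0 (1)
 66  001101010011011001→0 (1)
 67  011010100110110011→0 (0)
 68  110101001101100110→1 (0)
 69  101010011011001100→1 (0)
 70  010100110110011000→0 (0)
 71  101001101100110000→1 (1)
 72  010011011001100001→0 (1)
 73  100110110011000011→1 (0)
 74  001101100110000110→0 (0)
 75  011011001100001100→0 (0)
 76  110110011000011000→1 (1)
 77  101100110000110001→1 (1)
 78  011001100001100011→0 (1)
 79  110011000011000111→1 (0)
 80  100110000110001110→1 (1)
 81  001100001100011101→0 (0)
 82  011000011000111010→0 (0)
 83  110000110001110100→1 (0)
 84  100001100011101000→1 (0)
 85  000011000111010000→0 (1)
 86  000110001110100001→0 (0)
 87  001100011101000010→0 (1)
 88  011000111010000101→0 (0)
 89  110001110100001010→1 (1)
 90  100011101000010101→1 (1)
 91  000111010000101011→0 (0)
 92  001110100001010110→0 (1)
 93  011101000010101101→0 (0)
 94  111010000101011010→1 (0)
 95  110100001010110100→1 (1)
 96  101000010101101001→1 (0)
 97  010000101011010010→0 (1)
 98  100001010110100101→1 (1)
 99  000010101101001011→0 (1)
100  000101011010010111→0 (0)
101  001010110100101110→0 (0)
102  010101101001011100→0 (1)
103  101011010010111001→1 (1)
104  010110100101110011→0 (1)
105  101101001011100111→1 (0)
106  011010010111001110→0 (1)
107  110100101110011101→1 (1)
108  101001011100111011→1 (1)
109  010010111001110111→0 (1)
110  100101110011101111→1 (0)
111  001011100111011110→0 (1)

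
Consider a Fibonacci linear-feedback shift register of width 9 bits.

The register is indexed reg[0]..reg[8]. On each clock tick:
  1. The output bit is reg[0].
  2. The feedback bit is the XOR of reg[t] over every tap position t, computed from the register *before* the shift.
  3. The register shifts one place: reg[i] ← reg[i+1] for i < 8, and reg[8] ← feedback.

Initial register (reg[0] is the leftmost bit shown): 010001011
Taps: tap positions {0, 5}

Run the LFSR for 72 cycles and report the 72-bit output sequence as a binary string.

010001011111110100101100010100110001100000001100110010101100100111111011

step | reg (before) | out | fb
   0 | 010001011 | 0 | 1
   1 | 100010111 | 1 | 1
   2 | 000101111 | 0 | 1
   3 | 001011111 | 0 | 1
   4 | 010111111 | 0 | 1
   5 | 101111111 | 1 | 0
   6 | 011111110 | 0 | 1
   7 | 111111101 | 1 | 0
   8 | 111111010 | 1 | 0
   9 | 111110100 | 1 | 1
  10 | 111101001 | 1 | 0
  11 | 111010010 | 1 | 1
  12 | 110100101 | 1 | 1
  13 | 101001011 | 1 | 0
  14 | 010010110 | 0 | 0
  15 | 100101100 | 1 | 0
  16 | 001011000 | 0 | 1
  17 | 010110001 | 0 | 0
  18 | 101100010 | 1 | 1
  19 | 011000101 | 0 | 0
  20 | 110001010 | 1 | 0
  21 | 100010100 | 1 | 1
  22 | 000101001 | 0 | 1
  23 | 001010011 | 0 | 0
  24 | 010100110 | 0 | 0
  25 | 101001100 | 1 | 0
  26 | 010011000 | 0 | 1
  27 | 100110001 | 1 | 1
  28 | 001100011 | 0 | 0
  29 | 011000110 | 0 | 0
  30 | 110001100 | 1 | 0
  31 | 100011000 | 1 | 0
  32 | 000110000 | 0 | 0
  33 | 001100000 | 0 | 0
  34 | 011000000 | 0 | 0
  35 | 110000000 | 1 | 1
  36 | 100000001 | 1 | 1
  37 | 000000011 | 0 | 0
  38 | 000000110 | 0 | 0
  39 | 000001100 | 0 | 1
  40 | 000011001 | 0 | 1
  41 | 000110011 | 0 | 0
  42 | 001100110 | 0 | 0
  43 | 011001100 | 0 | 1
  44 | 110011001 | 1 | 0
  45 | 100110010 | 1 | 1
  46 | 001100101 | 0 | 0
  47 | 011001010 | 0 | 1
  48 | 110010101 | 1 | 1
  49 | 100101011 | 1 | 0
  50 | 001010110 | 0 | 0
  51 | 010101100 | 0 | 1
  52 | 101011001 | 1 | 0
  53 | 010110010 | 0 | 0
  54 | 101100100 | 1 | 1
  55 | 011001001 | 0 | 1
  56 | 110010011 | 1 | 1
  57 | 100100111 | 1 | 1
  58 | 001001111 | 0 | 1
  59 | 010011111 | 0 | 1
  60 | 100111111 | 1 | 0
  61 | 001111110 | 0 | 1
  62 | 011111101 | 0 | 1
  63 | 111111011 | 1 | 0
  64 | 111110110 | 1 | 1
  65 | 111101101 | 1 | 0
  66 | 111011010 | 1 | 0
  67 | 110110100 | 1 | 1
  68 | 101101001 | 1 | 0
  69 | 011010010 | 0 | 0
  70 | 110100100 | 1 | 1
  71 | 101001001 | 1 | 0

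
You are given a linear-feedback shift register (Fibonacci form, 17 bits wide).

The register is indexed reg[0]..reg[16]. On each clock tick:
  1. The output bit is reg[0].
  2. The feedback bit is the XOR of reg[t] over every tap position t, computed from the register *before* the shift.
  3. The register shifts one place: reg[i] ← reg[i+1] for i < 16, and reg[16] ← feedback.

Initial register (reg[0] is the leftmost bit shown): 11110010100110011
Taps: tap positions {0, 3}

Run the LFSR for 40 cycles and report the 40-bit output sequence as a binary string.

tick  register→output (feedback)
  0  11110010100110011→1 (0)
  1  11100101001100110→1 (1)
  2  11001010011001101→1 (1)
  3  10010100110011011→1 (0)
  4  00101001100110110→0 (0)
  5  01010011001101100→0 (1)
  6  10100110011011001→1 (1)
  7  01001100110110011→0 (0)
  8  10011001101100110→1 (0)
  9  00110011011001100→0 (1)
 10  01100110110011001→0 (0)
 11  11001101100110010→1 (1)
 12  10011011001100101→1 (0)
 13  00110110011001010→0 (1)
 14  01101100110010101→0 (0)
 15  11011001100101010→1 (0)
 16  10110011001010100→1 (0)
 17  01100110010101000→0 (0)
 18  11001100101010000→1 (1)
 19  10011001010100001→1 (0)
 20  00110010101000010→0 (1)
 21  01100101010000101→0 (0)
 22  11001010100001010→1 (1)
 23  10010101000010101→1 (0)
 24  00101010000101010→0 (0)
 25  01010100001010100→0 (1)
 26  10101000010101001→1 (1)
 27  01010000101010011→0 (1)
 28  10100001010100111→1 (1)
 29  01000010101001111→0 (0)
 30  10000101010011110→1 (1)
 31  00001010100111101→0 (0)
 32  00010101001111010→0 (1)
 33  00101010011110101→0 (0)
 34  01010100111101010→0 (1)
 35  10101001111010101→1 (1)
 36  01010011110101011→0 (1)
 37  10100111101010111→1 (1)
 38  01001111010101111→0 (0)
 39  10011110101011110→1 (0)

1111001010011001101100110010101000010101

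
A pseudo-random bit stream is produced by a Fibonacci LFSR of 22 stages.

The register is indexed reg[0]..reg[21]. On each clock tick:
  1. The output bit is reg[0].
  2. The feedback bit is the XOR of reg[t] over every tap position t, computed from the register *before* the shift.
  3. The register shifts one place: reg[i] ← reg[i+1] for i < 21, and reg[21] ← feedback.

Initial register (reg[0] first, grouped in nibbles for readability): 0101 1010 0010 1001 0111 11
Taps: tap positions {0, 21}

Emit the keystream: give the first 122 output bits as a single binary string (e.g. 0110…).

k : reg_k → out_k, fb_k
0: 0101101000101001011111 → 0, fb=1
1: 1011010001010010111111 → 1, fb=0
2: 0110100010100101111110 → 0, fb=0
3: 1101000101001011111100 → 1, fb=1
4: 1010001010010111111001 → 1, fb=0
5: 0100010100101111110010 → 0, fb=0
6: 1000101001011111100100 → 1, fb=1
7: 0001010010111111001001 → 0, fb=1
8: 0010100101111110010011 → 0, fb=1
9: 0101001011111100100111 → 0, fb=1
10: 1010010111111001001111 → 1, fb=0
11: 0100101111110010011110 → 0, fb=0
12: 1001011111100100111100 → 1, fb=1
13: 0010111111001001111001 → 0, fb=1
14: 0101111110010011110011 → 0, fb=1
15: 1011111100100111100111 → 1, fb=0
16: 0111111001001111001110 → 0, fb=0
17: 1111110010011110011100 → 1, fb=1
18: 1111100100111100111001 → 1, fb=0
19: 1111001001111001110010 → 1, fb=1
20: 1110010011110011100101 → 1, fb=0
21: 1100100111100111001010 → 1, fb=1
22: 1001001111001110010101 → 1, fb=0
23: 0010011110011100101010 → 0, fb=0
24: 0100111100111001010100 → 0, fb=0
25: 1001111001110010101000 → 1, fb=1
26: 0011110011100101010001 → 0, fb=1
27: 0111100111001010100011 → 0, fb=1
28: 1111001110010101000111 → 1, fb=0
29: 1110011100101010001110 → 1, fb=1
30: 1100111001010100011101 → 1, fb=0
31: 1001110010101000111010 → 1, fb=1
32: 0011100101010001110101 → 0, fb=1
33: 0111001010100011101011 → 0, fb=1
34: 1110010101000111010111 → 1, fb=0
35: 1100101010001110101110 → 1, fb=1
36: 1001010100011101011101 → 1, fb=0
37: 0010101000111010111010 → 0, fb=0
38: 0101010001110101110100 → 0, fb=0
39: 1010100011101011101000 → 1, fb=1
40: 0101000111010111010001 → 0, fb=1
41: 1010001110101110100011 → 1, fb=0
42: 0100011101011101000110 → 0, fb=0
43: 1000111010111010001100 → 1, fb=1
44: 0001110101110100011001 → 0, fb=1
45: 0011101011101000110011 → 0, fb=1
46: 0111010111010001100111 → 0, fb=1
47: 1110101110100011001111 → 1, fb=0
48: 1101011101000110011110 → 1, fb=1
49: 1010111010001100111101 → 1, fb=0
50: 0101110100011001111010 → 0, fb=0
51: 1011101000110011110100 → 1, fb=1
52: 0111010001100111101001 → 0, fb=1
53: 1110100011001111010011 → 1, fb=0
54: 1101000110011110100110 → 1, fb=1
55: 1010001100111101001101 → 1, fb=0
56: 0100011001111010011010 → 0, fb=0
57: 1000110011110100110100 → 1, fb=1
58: 0001100111101001101001 → 0, fb=1
59: 0011001111010011010011 → 0, fb=1
60: 0110011110100110100111 → 0, fb=1
61: 1100111101001101001111 → 1, fb=0
62: 1001111010011010011110 → 1, fb=1
63: 0011110100110100111101 → 0, fb=1
64: 0111101001101001111011 → 0, fb=1
65: 1111010011010011110111 → 1, fb=0
66: 1110100110100111101110 → 1, fb=1
67: 1101001101001111011101 → 1, fb=0
68: 1010011010011110111010 → 1, fb=1
69: 0100110100111101110101 → 0, fb=1
70: 1001101001111011101011 → 1, fb=0
71: 0011010011110111010110 → 0, fb=0
72: 0110100111101110101100 → 0, fb=0
73: 1101001111011101011000 → 1, fb=1
74: 1010011110111010110001 → 1, fb=0
75: 0100111101110101100010 → 0, fb=0
76: 1001111011101011000100 → 1, fb=1
77: 0011110111010110001001 → 0, fb=1
78: 0111101110101100010011 → 0, fb=1
79: 1111011101011000100111 → 1, fb=0
80: 1110111010110001001110 → 1, fb=1
81: 1101110101100010011101 → 1, fb=0
82: 1011101011000100111010 → 1, fb=1
83: 0111010110001001110101 → 0, fb=1
84: 1110101100010011101011 → 1, fb=0
85: 1101011000100111010110 → 1, fb=1
86: 1010110001001110101101 → 1, fb=0
87: 0101100010011101011010 → 0, fb=0
88: 1011000100111010110100 → 1, fb=1
89: 0110001001110101101001 → 0, fb=1
90: 1100010011101011010011 → 1, fb=0
91: 1000100111010110100110 → 1, fb=1
92: 0001001110101101001101 → 0, fb=1
93: 0010011101011010011011 → 0, fb=1
94: 0100111010110100110111 → 0, fb=1
95: 1001110101101001101111 → 1, fb=0
96: 0011101011010011011110 → 0, fb=0
97: 0111010110100110111100 → 0, fb=0
98: 1110101101001101111000 → 1, fb=1
99: 1101011010011011110001 → 1, fb=0
100: 1010110100110111100010 → 1, fb=1
101: 0101101001101111000101 → 0, fb=1
102: 1011010011011110001011 → 1, fb=0
103: 0110100110111100010110 → 0, fb=0
104: 1101001101111000101100 → 1, fb=1
105: 1010011011110001011001 → 1, fb=0
106: 0100110111100010110010 → 0, fb=0
107: 1001101111000101100100 → 1, fb=1
108: 0011011110001011001001 → 0, fb=1
109: 0110111100010110010011 → 0, fb=1
110: 1101111000101100100111 → 1, fb=0
111: 1011110001011001001110 → 1, fb=1
112: 0111100010110010011101 → 0, fb=1
113: 1111000101100100111011 → 1, fb=0
114: 1110001011001001110110 → 1, fb=1
115: 1100010110010011101101 → 1, fb=0
116: 1000101100100111011010 → 1, fb=1
117: 0001011001001110110101 → 0, fb=1
118: 0010110010011101101011 → 0, fb=1
119: 0101100100111011010111 → 0, fb=1
120: 1011001001110110101111 → 1, fb=0
121: 0110010011101101011110 → 0, fb=0

01011010001010010111111001001111001110010101000111010111010001100111101001101001111011101011000100111010110100110111100010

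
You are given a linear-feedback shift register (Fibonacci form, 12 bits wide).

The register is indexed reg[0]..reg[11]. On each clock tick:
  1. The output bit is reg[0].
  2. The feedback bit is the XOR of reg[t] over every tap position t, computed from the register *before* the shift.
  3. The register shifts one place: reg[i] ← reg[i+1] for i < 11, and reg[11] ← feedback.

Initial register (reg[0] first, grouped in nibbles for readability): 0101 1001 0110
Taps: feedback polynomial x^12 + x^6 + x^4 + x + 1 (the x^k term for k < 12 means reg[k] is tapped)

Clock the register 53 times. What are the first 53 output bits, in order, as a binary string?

k : reg_k → out_k, fb_k
0: 010110010110 → 0, fb=0
1: 101100101100 → 1, fb=0
2: 011001011000 → 0, fb=1
3: 110010110001 → 1, fb=0
4: 100101100010 → 1, fb=0
5: 001011000100 → 0, fb=1
6: 010110001001 → 0, fb=0
7: 101100010010 → 1, fb=1
8: 011000100101 → 0, fb=0
9: 110001001010 → 1, fb=0
10: 100010010100 → 1, fb=0
11: 000100101000 → 0, fb=1
12: 001001010001 → 0, fb=0
13: 010010100010 → 0, fb=1
14: 100101000101 → 1, fb=1
15: 001010001011 → 0, fb=1
16: 010100010111 → 0, fb=1
17: 101000101111 → 1, fb=0
18: 010001011110 → 0, fb=1
19: 100010111101 → 1, fb=1
20: 000101111011 → 0, fb=1
21: 001011110111 → 0, fb=0
22: 010111101110 → 0, fb=1
23: 101111011101 → 1, fb=0
24: 011110111010 → 0, fb=1
25: 111101110101 → 1, fb=1
26: 111011101011 → 1, fb=0
27: 110111010110 → 1, fb=1
28: 101110101101 → 1, fb=1
29: 011101011011 → 0, fb=1
30: 111010110111 → 1, fb=0
31: 110101101110 → 1, fb=1
32: 101011011101 → 1, fb=0
33: 010110111010 → 0, fb=1
34: 101101110101 → 1, fb=0
35: 011011101010 → 0, fb=1
36: 110111010101 → 1, fb=1
37: 101110101011 → 1, fb=1
38: 011101010111 → 0, fb=1
39: 111010101111 → 1, fb=0
40: 110101011110 → 1, fb=0
41: 101010111100 → 1, fb=1
42: 010101111001 → 0, fb=0
43: 101011110010 → 1, fb=1
44: 010111100101 → 0, fb=1
45: 101111001011 → 1, fb=0
46: 011110010110 → 0, fb=0
47: 111100101100 → 1, fb=1
48: 111001011001 → 1, fb=0
49: 110010110010 → 1, fb=0
50: 100101100100 → 1, fb=0
51: 001011001000 → 0, fb=1
52: 010110010001 → 0, fb=0

01011001011000100101000101111011101011011101010111100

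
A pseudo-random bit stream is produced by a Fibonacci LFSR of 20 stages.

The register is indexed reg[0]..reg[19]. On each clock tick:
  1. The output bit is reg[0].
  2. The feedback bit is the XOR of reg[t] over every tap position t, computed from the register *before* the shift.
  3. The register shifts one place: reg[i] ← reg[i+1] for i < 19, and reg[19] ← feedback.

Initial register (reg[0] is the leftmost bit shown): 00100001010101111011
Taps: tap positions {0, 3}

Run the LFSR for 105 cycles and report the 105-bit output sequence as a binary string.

k : reg_k → out_k, fb_k
0: 00100001010101111011 → 0, fb=0
1: 01000010101011110110 → 0, fb=0
2: 10000101010111101100 → 1, fb=1
3: 00001010101111011001 → 0, fb=0
4: 00010101011110110010 → 0, fb=1
5: 00101010111101100101 → 0, fb=0
6: 01010101111011001010 → 0, fb=1
7: 10101011110110010101 → 1, fb=1
8: 01010111101100101011 → 0, fb=1
9: 10101111011001010111 → 1, fb=1
10: 01011110110010101111 → 0, fb=1
11: 10111101100101011111 → 1, fb=0
12: 01111011001010111110 → 0, fb=1
13: 11110110010101111101 → 1, fb=0
14: 11101100101011111010 → 1, fb=1
15: 11011001010111110101 → 1, fb=0
16: 10110010101111101010 → 1, fb=0
17: 01100101011111010100 → 0, fb=0
18: 11001010111110101000 → 1, fb=1
19: 10010101111101010001 → 1, fb=0
20: 00101011111010100010 → 0, fb=0
21: 01010111110101000100 → 0, fb=1
22: 10101111101010001001 → 1, fb=1
23: 01011111010100010011 → 0, fb=1
24: 10111110101000100111 → 1, fb=0
25: 01111101010001001110 → 0, fb=1
26: 11111010100010011101 → 1, fb=0
27: 11110101000100111010 → 1, fb=0
28: 11101010001001110100 → 1, fb=1
29: 11010100010011101001 → 1, fb=0
30: 10101000100111010010 → 1, fb=1
31: 01010001001110100101 → 0, fb=1
32: 10100010011101001011 → 1, fb=1
33: 01000100111010010111 → 0, fb=0
34: 10001001110100101110 → 1, fb=1
35: 00010011101001011101 → 0, fb=1
36: 00100111010010111011 → 0, fb=0
37: 01001110100101110110 → 0, fb=0
38: 10011101001011101100 → 1, fb=0
39: 00111010010111011000 → 0, fb=1
40: 01110100101110110001 → 0, fb=1
41: 11101001011101100011 → 1, fb=1
42: 11010010111011000111 → 1, fb=0
43: 10100101110110001110 → 1, fb=1
44: 01001011101100011101 → 0, fb=0
45: 10010111011000111010 → 1, fb=0
46: 00101110110001110100 → 0, fb=0
47: 01011101100011101000 → 0, fb=1
48: 10111011000111010001 → 1, fb=0
49: 01110110001110100010 → 0, fb=1
50: 11101100011101000101 → 1, fb=1
51: 11011000111010001011 → 1, fb=0
52: 10110001110100010110 → 1, fb=0
53: 01100011101000101100 → 0, fb=0
54: 11000111010001011000 → 1, fb=1
55: 10001110100010110001 → 1, fb=1
56: 00011101000101100011 → 0, fb=1
57: 00111010001011000111 → 0, fb=1
58: 01110100010110001111 → 0, fb=1
59: 11101000101100011111 → 1, fb=1
60: 11010001011000111111 → 1, fb=0
61: 10100010110001111110 → 1, fb=1
62: 01000101100011111101 → 0, fb=0
63: 10001011000111111010 → 1, fb=1
64: 00010110001111110101 → 0, fb=1
65: 00101100011111101011 → 0, fb=0
66: 01011000111111010110 → 0, fb=1
67: 10110001111110101101 → 1, fb=0
68: 01100011111101011010 → 0, fb=0
69: 11000111111010110100 → 1, fb=1
70: 10001111110101101001 → 1, fb=1
71: 00011111101011010011 → 0, fb=1
72: 00111111010110100111 → 0, fb=1
73: 01111110101101001111 → 0, fb=1
74: 11111101011010011111 → 1, fb=0
75: 11111010110100111110 → 1, fb=0
76: 11110101101001111100 → 1, fb=0
77: 11101011010011111000 → 1, fb=1
78: 11010110100111110001 → 1, fb=0
79: 10101101001111100010 → 1, fb=1
80: 01011010011111000101 → 0, fb=1
81: 10110100111110001011 → 1, fb=0
82: 01101001111100010110 → 0, fb=0
83: 11010011111000101100 → 1, fb=0
84: 10100111110001011000 → 1, fb=1
85: 01001111100010110001 → 0, fb=0
86: 10011111000101100010 → 1, fb=0
87: 00111110001011000100 → 0, fb=1
88: 01111100010110001001 → 0, fb=1
89: 11111000101100010011 → 1, fb=0
90: 11110001011000100110 → 1, fb=0
91: 11100010110001001100 → 1, fb=1
92: 11000101100010011001 → 1, fb=1
93: 10001011000100110011 → 1, fb=1
94: 00010110001001100111 → 0, fb=1
95: 00101100010011001111 → 0, fb=0
96: 01011000100110011110 → 0, fb=1
97: 10110001001100111101 → 1, fb=0
98: 01100010011001111010 → 0, fb=0
99: 11000100110011110100 → 1, fb=1
100: 10001001100111101001 → 1, fb=1
101: 00010011001111010011 → 0, fb=1
102: 00100110011110100111 → 0, fb=0
103: 01001100111101001110 → 0, fb=0
104: 10011001111010011100 → 1, fb=0

001000010101011110110010101111101010001001110100101110110001110100010110001111110101101001111100010110001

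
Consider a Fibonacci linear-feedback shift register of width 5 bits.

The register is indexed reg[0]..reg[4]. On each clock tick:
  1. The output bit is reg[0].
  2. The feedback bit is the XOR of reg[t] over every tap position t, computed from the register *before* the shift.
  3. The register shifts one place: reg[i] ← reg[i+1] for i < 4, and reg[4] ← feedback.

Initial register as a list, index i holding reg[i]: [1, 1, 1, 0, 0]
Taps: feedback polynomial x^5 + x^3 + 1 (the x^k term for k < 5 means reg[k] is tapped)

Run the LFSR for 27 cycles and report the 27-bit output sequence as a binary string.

111001101001000010101110110

step | reg (before) | out | fb
   0 | 11100 | 1 | 1
   1 | 11001 | 1 | 1
   2 | 10011 | 1 | 0
   3 | 00110 | 0 | 1
   4 | 01101 | 0 | 0
   5 | 11010 | 1 | 0
   6 | 10100 | 1 | 1
   7 | 01001 | 0 | 0
   8 | 10010 | 1 | 0
   9 | 00100 | 0 | 0
  10 | 01000 | 0 | 0
  11 | 10000 | 1 | 1
  12 | 00001 | 0 | 0
  13 | 00010 | 0 | 1
  14 | 00101 | 0 | 0
  15 | 01010 | 0 | 1
  16 | 10101 | 1 | 1
  17 | 01011 | 0 | 1
  18 | 10111 | 1 | 0
  19 | 01110 | 0 | 1
  20 | 11101 | 1 | 1
  21 | 11011 | 1 | 0
  22 | 10110 | 1 | 0
  23 | 01100 | 0 | 0
  24 | 11000 | 1 | 1
  25 | 10001 | 1 | 1
  26 | 00011 | 0 | 1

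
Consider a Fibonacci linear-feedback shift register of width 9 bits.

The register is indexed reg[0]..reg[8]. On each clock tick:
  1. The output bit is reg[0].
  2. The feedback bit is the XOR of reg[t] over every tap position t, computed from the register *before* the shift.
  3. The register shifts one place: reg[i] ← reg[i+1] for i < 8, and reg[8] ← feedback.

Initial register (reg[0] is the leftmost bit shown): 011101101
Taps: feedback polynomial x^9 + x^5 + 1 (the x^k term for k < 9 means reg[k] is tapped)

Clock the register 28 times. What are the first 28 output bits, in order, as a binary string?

k : reg_k → out_k, fb_k
0: 011101101 → 0, fb=1
1: 111011011 → 1, fb=0
2: 110110110 → 1, fb=1
3: 101101101 → 1, fb=0
4: 011011010 → 0, fb=1
5: 110110101 → 1, fb=1
6: 101101011 → 1, fb=0
7: 011010110 → 0, fb=0
8: 110101100 → 1, fb=0
9: 101011000 → 1, fb=0
10: 010110000 → 0, fb=0
11: 101100000 → 1, fb=1
12: 011000001 → 0, fb=0
13: 110000010 → 1, fb=1
14: 100000101 → 1, fb=1
15: 000001011 → 0, fb=1
16: 000010111 → 0, fb=0
17: 000101110 → 0, fb=1
18: 001011101 → 0, fb=1
19: 010111011 → 0, fb=1
20: 101110111 → 1, fb=1
21: 011101111 → 0, fb=1
22: 111011111 → 1, fb=0
23: 110111110 → 1, fb=0
24: 101111100 → 1, fb=0
25: 011111000 → 0, fb=1
26: 111110001 → 1, fb=1
27: 111100011 → 1, fb=1

0111011011010110000010111011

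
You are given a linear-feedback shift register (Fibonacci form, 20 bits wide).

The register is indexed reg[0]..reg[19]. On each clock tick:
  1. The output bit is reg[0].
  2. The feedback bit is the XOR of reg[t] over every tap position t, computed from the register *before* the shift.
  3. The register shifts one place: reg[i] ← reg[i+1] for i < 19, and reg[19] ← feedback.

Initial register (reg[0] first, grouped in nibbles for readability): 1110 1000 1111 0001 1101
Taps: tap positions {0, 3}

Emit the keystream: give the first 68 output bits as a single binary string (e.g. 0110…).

11101000111100011101101011110111111100001101010010000111011001110000

k : reg_k → out_k, fb_k
0: 11101000111100011101 → 1, fb=1
1: 11010001111000111011 → 1, fb=0
2: 10100011110001110110 → 1, fb=1
3: 01000111100011101101 → 0, fb=0
4: 10001111000111011010 → 1, fb=1
5: 00011110001110110101 → 0, fb=1
6: 00111100011101101011 → 0, fb=1
7: 01111000111011010111 → 0, fb=1
8: 11110001110110101111 → 1, fb=0
9: 11100011101101011110 → 1, fb=1
10: 11000111011010111101 → 1, fb=1
11: 10001110110101111011 → 1, fb=1
12: 00011101101011110111 → 0, fb=1
13: 00111011010111101111 → 0, fb=1
14: 01110110101111011111 → 0, fb=1
15: 11101101011110111111 → 1, fb=1
16: 11011010111101111111 → 1, fb=0
17: 10110101111011111110 → 1, fb=0
18: 01101011110111111100 → 0, fb=0
19: 11010111101111111000 → 1, fb=0
20: 10101111011111110000 → 1, fb=1
21: 01011110111111100001 → 0, fb=1
22: 10111101111111000011 → 1, fb=0
23: 01111011111110000110 → 0, fb=1
24: 11110111111100001101 → 1, fb=0
25: 11101111111000011010 → 1, fb=1
26: 11011111110000110101 → 1, fb=0
27: 10111111100001101010 → 1, fb=0
28: 01111111000011010100 → 0, fb=1
29: 11111110000110101001 → 1, fb=0
30: 11111100001101010010 → 1, fb=0
31: 11111000011010100100 → 1, fb=0
32: 11110000110101001000 → 1, fb=0
33: 11100001101010010000 → 1, fb=1
34: 11000011010100100001 → 1, fb=1
35: 10000110101001000011 → 1, fb=1
36: 00001101010010000111 → 0, fb=0
37: 00011010100100001110 → 0, fb=1
38: 00110101001000011101 → 0, fb=1
39: 01101010010000111011 → 0, fb=0
40: 11010100100001110110 → 1, fb=0
41: 10101001000011101100 → 1, fb=1
42: 01010010000111011001 → 0, fb=1
43: 10100100001110110011 → 1, fb=1
44: 01001000011101100111 → 0, fb=0
45: 10010000111011001110 → 1, fb=0
46: 00100001110110011100 → 0, fb=0
47: 01000011101100111000 → 0, fb=0
48: 10000111011001110000 → 1, fb=1
49: 00001110110011100001 → 0, fb=0
50: 00011101100111000010 → 0, fb=1
51: 00111011001110000101 → 0, fb=1
52: 01110110011100001011 → 0, fb=1
53: 11101100111000010111 → 1, fb=1
54: 11011001110000101111 → 1, fb=0
55: 10110011100001011110 → 1, fb=0
56: 01100111000010111100 → 0, fb=0
57: 11001110000101111000 → 1, fb=1
58: 10011100001011110001 → 1, fb=0
59: 00111000010111100010 → 0, fb=1
60: 01110000101111000101 → 0, fb=1
61: 11100001011110001011 → 1, fb=1
62: 11000010111100010111 → 1, fb=1
63: 10000101111000101111 → 1, fb=1
64: 00001011110001011111 → 0, fb=0
65: 00010111100010111110 → 0, fb=1
66: 00101111000101111101 → 0, fb=0
67: 01011110001011111010 → 0, fb=1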